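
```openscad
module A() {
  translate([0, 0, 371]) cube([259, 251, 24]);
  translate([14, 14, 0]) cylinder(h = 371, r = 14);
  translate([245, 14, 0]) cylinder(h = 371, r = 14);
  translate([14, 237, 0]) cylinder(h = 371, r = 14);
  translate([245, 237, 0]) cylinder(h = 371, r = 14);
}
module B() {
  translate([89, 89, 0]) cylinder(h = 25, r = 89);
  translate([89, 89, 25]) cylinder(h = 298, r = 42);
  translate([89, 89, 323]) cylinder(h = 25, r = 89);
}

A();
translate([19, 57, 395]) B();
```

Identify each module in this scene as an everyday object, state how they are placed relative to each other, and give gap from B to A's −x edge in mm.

A is a stool. B is a spool. The spool is on top of the stool. The gap from the spool to the stool's −x edge is 19 mm.

The spool's min-x is at 19; the stool's min-x is 0; gap = 19 mm.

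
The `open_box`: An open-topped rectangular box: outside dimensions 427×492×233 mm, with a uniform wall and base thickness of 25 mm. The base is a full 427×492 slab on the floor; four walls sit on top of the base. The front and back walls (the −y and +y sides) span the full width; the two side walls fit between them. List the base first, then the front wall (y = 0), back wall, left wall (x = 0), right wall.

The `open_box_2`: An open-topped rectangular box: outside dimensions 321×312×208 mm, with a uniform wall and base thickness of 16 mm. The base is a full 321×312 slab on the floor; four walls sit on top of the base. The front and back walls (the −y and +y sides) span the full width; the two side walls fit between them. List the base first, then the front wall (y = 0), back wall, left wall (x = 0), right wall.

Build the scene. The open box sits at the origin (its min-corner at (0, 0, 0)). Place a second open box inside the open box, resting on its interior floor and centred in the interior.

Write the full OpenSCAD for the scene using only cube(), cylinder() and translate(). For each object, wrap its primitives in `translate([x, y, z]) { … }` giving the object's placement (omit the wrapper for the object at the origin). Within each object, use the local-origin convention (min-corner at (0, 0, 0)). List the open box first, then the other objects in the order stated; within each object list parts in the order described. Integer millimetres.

cube([427, 492, 25]);
translate([0, 0, 25]) cube([427, 25, 208]);
translate([0, 467, 25]) cube([427, 25, 208]);
translate([0, 25, 25]) cube([25, 442, 208]);
translate([402, 25, 25]) cube([25, 442, 208]);
translate([53, 90, 25]) {
  cube([321, 312, 16]);
  translate([0, 0, 16]) cube([321, 16, 192]);
  translate([0, 296, 16]) cube([321, 16, 192]);
  translate([0, 16, 16]) cube([16, 280, 192]);
  translate([305, 16, 16]) cube([16, 280, 192]);
}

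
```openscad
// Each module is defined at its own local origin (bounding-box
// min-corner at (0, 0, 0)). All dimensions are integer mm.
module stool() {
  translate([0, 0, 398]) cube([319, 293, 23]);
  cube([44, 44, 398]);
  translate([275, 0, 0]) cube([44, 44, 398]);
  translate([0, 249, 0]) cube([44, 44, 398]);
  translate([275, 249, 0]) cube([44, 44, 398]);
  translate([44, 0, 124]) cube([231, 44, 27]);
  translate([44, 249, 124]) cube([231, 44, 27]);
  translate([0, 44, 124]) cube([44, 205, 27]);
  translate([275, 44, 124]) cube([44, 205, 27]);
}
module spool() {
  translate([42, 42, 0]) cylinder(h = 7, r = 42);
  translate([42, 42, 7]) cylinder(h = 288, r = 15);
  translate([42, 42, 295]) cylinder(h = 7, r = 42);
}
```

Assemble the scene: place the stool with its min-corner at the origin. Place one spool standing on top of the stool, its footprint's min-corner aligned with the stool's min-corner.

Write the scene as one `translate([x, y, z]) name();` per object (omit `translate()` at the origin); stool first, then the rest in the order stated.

stool();
translate([0, 0, 421]) spool();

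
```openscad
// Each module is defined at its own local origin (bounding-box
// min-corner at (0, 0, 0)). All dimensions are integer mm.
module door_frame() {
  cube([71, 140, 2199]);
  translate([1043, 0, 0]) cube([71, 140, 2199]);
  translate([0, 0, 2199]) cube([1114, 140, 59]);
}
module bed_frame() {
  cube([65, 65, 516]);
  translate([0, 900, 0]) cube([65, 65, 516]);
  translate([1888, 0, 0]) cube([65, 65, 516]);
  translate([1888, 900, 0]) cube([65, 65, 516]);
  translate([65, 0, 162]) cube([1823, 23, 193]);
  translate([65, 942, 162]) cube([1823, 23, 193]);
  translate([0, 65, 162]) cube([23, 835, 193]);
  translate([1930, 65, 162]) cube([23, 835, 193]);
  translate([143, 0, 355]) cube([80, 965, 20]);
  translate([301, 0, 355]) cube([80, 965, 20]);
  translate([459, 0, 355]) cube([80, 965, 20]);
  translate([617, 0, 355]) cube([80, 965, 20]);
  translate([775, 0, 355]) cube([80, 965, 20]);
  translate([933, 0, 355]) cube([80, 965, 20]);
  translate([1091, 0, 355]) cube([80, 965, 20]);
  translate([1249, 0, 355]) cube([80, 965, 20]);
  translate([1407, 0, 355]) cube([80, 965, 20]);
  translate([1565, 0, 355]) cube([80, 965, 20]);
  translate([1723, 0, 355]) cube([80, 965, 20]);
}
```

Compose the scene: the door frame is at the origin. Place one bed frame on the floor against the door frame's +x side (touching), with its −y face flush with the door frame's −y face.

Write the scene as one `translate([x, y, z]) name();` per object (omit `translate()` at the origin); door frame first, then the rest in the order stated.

door_frame();
translate([1114, 0, 0]) bed_frame();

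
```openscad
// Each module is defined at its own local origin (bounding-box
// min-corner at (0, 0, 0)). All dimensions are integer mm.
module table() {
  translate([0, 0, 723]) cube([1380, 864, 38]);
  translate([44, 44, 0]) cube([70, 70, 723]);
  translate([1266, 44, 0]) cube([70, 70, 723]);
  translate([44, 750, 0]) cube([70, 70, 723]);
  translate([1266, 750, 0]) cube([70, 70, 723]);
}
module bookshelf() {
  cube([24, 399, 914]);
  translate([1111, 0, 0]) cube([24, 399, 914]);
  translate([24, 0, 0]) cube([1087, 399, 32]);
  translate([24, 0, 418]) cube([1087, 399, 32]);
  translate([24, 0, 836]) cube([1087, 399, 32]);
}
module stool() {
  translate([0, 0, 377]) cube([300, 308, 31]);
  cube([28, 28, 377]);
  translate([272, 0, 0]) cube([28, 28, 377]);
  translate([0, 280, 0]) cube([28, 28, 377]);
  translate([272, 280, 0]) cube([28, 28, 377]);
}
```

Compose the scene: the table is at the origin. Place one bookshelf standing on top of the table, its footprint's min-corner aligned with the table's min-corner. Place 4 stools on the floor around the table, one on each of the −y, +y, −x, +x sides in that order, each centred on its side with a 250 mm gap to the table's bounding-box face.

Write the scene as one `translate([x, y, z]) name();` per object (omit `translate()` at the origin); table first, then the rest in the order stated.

table();
translate([0, 0, 761]) bookshelf();
translate([540, -558, 0]) stool();
translate([540, 1114, 0]) stool();
translate([-550, 278, 0]) stool();
translate([1630, 278, 0]) stool();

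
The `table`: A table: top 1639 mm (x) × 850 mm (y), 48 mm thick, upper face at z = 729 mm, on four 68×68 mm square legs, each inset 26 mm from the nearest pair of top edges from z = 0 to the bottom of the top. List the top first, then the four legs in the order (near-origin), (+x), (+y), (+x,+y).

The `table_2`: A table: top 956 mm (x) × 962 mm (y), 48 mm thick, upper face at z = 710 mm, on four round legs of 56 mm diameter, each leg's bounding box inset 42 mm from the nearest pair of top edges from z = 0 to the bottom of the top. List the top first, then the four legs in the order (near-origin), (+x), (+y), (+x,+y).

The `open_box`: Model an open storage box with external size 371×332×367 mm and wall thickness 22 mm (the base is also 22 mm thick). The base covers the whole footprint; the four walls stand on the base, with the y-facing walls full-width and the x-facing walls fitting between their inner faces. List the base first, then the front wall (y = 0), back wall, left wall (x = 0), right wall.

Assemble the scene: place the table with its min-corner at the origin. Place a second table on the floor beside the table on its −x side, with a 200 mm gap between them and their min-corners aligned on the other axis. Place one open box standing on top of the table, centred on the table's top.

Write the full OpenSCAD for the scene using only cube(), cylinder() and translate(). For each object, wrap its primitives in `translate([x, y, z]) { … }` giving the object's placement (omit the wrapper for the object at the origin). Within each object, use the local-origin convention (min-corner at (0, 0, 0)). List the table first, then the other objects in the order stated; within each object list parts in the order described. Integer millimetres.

translate([0, 0, 681]) cube([1639, 850, 48]);
translate([26, 26, 0]) cube([68, 68, 681]);
translate([1545, 26, 0]) cube([68, 68, 681]);
translate([26, 756, 0]) cube([68, 68, 681]);
translate([1545, 756, 0]) cube([68, 68, 681]);
translate([-1156, 0, 0]) {
  translate([0, 0, 662]) cube([956, 962, 48]);
  translate([70, 70, 0]) cylinder(h = 662, r = 28);
  translate([886, 70, 0]) cylinder(h = 662, r = 28);
  translate([70, 892, 0]) cylinder(h = 662, r = 28);
  translate([886, 892, 0]) cylinder(h = 662, r = 28);
}
translate([634, 259, 729]) {
  cube([371, 332, 22]);
  translate([0, 0, 22]) cube([371, 22, 345]);
  translate([0, 310, 22]) cube([371, 22, 345]);
  translate([0, 22, 22]) cube([22, 288, 345]);
  translate([349, 22, 22]) cube([22, 288, 345]);
}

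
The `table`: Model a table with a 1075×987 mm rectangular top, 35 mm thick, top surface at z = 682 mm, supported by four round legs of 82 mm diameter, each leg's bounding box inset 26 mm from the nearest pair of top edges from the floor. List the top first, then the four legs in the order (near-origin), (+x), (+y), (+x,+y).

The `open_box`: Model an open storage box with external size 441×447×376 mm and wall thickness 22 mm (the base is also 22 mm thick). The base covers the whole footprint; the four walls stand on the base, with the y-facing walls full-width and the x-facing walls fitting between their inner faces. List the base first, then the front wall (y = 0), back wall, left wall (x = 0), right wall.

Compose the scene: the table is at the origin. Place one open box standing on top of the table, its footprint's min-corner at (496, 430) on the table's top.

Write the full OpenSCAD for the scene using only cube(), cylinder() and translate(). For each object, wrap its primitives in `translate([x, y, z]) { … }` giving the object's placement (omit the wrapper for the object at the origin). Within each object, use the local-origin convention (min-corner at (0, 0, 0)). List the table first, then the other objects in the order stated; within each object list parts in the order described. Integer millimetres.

translate([0, 0, 647]) cube([1075, 987, 35]);
translate([67, 67, 0]) cylinder(h = 647, r = 41);
translate([1008, 67, 0]) cylinder(h = 647, r = 41);
translate([67, 920, 0]) cylinder(h = 647, r = 41);
translate([1008, 920, 0]) cylinder(h = 647, r = 41);
translate([496, 430, 682]) {
  cube([441, 447, 22]);
  translate([0, 0, 22]) cube([441, 22, 354]);
  translate([0, 425, 22]) cube([441, 22, 354]);
  translate([0, 22, 22]) cube([22, 403, 354]);
  translate([419, 22, 22]) cube([22, 403, 354]);
}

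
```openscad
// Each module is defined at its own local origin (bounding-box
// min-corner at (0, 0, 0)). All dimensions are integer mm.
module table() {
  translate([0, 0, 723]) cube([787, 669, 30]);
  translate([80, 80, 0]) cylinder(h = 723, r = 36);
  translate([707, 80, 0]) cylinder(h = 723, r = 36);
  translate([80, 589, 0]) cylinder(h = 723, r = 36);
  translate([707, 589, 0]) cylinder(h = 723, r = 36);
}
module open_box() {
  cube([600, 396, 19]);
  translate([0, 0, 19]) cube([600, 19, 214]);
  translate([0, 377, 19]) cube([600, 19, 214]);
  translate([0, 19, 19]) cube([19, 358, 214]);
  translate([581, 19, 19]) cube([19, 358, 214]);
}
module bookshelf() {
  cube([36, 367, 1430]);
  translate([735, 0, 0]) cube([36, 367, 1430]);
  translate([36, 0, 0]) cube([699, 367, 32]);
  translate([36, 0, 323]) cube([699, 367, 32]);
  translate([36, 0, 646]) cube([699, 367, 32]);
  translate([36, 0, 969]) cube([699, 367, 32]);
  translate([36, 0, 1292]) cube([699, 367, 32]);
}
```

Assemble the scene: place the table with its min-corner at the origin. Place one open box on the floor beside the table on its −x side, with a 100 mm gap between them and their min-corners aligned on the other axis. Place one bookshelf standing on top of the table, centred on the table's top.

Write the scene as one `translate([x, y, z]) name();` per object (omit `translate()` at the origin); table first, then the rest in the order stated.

table();
translate([-700, 0, 0]) open_box();
translate([8, 151, 753]) bookshelf();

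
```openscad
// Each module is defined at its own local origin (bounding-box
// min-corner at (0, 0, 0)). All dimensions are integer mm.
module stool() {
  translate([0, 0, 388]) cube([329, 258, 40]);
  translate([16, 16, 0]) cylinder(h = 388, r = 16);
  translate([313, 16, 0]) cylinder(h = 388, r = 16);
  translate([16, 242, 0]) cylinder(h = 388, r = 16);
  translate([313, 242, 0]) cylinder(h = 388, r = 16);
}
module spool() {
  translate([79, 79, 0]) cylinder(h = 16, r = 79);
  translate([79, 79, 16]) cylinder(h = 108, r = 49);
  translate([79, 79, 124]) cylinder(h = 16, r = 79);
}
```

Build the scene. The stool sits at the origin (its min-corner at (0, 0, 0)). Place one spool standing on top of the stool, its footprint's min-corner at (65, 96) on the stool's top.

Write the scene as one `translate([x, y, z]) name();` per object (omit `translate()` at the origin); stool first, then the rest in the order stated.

stool();
translate([65, 96, 428]) spool();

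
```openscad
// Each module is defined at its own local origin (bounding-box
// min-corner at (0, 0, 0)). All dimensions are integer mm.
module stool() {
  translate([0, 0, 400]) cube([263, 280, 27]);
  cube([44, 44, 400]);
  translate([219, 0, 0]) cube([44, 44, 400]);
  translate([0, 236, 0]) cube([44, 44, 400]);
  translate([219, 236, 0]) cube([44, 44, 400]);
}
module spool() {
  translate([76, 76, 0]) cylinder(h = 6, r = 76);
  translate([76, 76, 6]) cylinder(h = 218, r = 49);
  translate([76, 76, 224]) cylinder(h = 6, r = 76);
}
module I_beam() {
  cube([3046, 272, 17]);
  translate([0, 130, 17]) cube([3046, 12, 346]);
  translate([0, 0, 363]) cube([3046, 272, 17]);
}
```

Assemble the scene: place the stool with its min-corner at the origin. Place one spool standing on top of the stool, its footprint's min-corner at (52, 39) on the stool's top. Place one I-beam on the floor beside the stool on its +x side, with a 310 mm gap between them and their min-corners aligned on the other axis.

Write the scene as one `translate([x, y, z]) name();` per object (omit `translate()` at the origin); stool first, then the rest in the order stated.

stool();
translate([52, 39, 427]) spool();
translate([573, 0, 0]) I_beam();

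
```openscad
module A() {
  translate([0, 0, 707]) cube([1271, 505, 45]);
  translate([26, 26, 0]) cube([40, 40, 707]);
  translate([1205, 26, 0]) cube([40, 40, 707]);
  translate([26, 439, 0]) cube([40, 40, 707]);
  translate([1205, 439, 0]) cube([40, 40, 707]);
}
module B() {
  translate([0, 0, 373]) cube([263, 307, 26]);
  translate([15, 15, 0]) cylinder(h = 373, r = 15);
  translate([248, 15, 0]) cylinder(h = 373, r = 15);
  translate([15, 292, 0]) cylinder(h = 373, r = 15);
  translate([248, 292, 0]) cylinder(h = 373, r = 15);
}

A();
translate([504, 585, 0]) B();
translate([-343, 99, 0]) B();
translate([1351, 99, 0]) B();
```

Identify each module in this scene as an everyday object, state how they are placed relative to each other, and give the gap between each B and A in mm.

Each stool's nearest face is 80 mm from the table's bounding box.

A is a table. B is a stool. Three stools sit around the table at the +y, −x, +x sides. The gap between each stool and the table is 80 mm.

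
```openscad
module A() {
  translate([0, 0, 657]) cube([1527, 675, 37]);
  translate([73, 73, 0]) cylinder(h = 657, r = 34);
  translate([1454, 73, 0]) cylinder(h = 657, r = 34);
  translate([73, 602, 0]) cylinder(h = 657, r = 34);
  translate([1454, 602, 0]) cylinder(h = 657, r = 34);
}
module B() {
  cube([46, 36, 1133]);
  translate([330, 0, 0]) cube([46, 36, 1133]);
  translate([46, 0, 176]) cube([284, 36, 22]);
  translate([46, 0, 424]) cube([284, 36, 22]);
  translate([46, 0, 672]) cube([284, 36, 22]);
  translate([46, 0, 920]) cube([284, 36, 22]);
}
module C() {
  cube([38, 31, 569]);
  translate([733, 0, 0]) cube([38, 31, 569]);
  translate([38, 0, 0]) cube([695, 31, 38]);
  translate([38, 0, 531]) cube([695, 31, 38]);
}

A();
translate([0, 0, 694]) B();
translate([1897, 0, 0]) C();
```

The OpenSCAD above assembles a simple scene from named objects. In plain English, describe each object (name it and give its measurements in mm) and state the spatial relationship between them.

A is a table: top 1527 mm (x) × 675 mm (y), 37 mm thick, upper face at z = 694 mm, on four round legs of 68 mm diameter, each leg's bounding box inset 39 mm from the nearest pair of top edges, running from z = 0 to the bottom of the top.

B is a wooden ladder with two side rails of 46×36 mm section and 1133 mm height, set 376 mm apart overall. Between them run 4 rectangular rungs (36 mm deep, 22 mm thick), front faces flush with the rails' −y face. The bottom of the first rung is 176 mm above the floor and each subsequent rung is 248 mm higher than the one below.

C is a picture frame with a 695×493 mm rectangular opening (x by z) and a uniform 38 mm border on every side. Frame depth is 31 mm along y. It is built from two vertical stiles running the full outside height and two horizontal rails spanning the gap between the stiles.

The ladder is on top of the table. The picture frame is on the floor beside the table on its +x side.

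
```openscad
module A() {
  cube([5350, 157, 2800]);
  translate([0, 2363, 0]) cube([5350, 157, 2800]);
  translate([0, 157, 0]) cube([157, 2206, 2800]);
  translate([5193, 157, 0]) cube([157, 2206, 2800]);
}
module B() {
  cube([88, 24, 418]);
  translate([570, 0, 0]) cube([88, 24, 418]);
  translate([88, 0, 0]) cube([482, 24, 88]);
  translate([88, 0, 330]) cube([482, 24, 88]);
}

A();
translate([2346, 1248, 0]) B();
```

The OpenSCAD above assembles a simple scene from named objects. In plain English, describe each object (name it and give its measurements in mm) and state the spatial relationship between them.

A is a box-shaped house frame (walls only): outside footprint 5350×2520 mm, wall height 2800 mm, wall thickness 157 mm. The two y-facing walls run the full x-width; the two x-facing walls fit between the inner faces of the y-facing walls.

B is a rectangular picture frame lying in the x–z plane (depth along y). The opening is 482 mm wide (x) by 242 mm tall (z), surrounded by a border 88 mm wide on all four sides. The frame is 24 mm deep and is made of two full-height vertical stiles with two horizontal rails fitted between them.

The picture frame sits inside the house frame, centred.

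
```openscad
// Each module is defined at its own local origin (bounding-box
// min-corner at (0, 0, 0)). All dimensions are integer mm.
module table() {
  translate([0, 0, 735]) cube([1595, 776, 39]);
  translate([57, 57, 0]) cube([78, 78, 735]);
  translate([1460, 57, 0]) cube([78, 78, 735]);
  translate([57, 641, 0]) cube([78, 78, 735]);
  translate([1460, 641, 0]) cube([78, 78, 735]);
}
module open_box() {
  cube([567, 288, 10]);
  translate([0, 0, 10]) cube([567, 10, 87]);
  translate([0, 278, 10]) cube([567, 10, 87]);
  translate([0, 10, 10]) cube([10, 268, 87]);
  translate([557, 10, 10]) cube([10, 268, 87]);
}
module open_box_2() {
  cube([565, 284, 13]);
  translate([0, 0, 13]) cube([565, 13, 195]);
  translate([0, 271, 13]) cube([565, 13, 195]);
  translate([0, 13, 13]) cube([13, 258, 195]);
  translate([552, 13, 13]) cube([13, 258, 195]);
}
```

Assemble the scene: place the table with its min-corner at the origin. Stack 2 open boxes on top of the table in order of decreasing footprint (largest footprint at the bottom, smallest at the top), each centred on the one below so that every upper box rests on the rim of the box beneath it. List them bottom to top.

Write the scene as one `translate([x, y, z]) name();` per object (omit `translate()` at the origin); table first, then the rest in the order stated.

table();
translate([514, 244, 774]) open_box();
translate([515, 246, 871]) open_box_2();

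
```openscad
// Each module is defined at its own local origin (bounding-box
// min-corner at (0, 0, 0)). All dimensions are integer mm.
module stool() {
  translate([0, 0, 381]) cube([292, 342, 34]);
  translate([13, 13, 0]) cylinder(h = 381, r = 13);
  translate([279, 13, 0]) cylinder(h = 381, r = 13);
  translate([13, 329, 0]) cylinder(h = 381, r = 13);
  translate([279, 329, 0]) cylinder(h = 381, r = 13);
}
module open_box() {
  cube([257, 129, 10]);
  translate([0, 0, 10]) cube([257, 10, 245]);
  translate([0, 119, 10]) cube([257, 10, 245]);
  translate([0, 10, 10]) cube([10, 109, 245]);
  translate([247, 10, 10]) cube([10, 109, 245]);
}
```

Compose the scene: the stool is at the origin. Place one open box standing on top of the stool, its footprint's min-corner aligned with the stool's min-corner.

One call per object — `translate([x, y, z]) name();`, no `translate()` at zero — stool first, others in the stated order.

stool();
translate([0, 0, 415]) open_box();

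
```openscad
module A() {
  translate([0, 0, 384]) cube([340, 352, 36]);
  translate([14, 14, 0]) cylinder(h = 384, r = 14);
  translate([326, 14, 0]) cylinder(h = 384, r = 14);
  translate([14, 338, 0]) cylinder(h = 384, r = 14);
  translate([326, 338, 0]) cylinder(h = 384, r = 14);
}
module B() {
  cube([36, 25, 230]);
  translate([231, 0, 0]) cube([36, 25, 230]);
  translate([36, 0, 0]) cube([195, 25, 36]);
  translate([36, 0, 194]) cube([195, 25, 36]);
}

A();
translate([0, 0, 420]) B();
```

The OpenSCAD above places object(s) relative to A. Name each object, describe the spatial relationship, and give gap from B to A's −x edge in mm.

A is a stool. B is a picture frame. The picture frame is on top of the stool. The gap from the picture frame to the stool's −x edge is 0 mm.

The picture frame's min-x is at 0; the stool's min-x is 0; gap = 0 mm.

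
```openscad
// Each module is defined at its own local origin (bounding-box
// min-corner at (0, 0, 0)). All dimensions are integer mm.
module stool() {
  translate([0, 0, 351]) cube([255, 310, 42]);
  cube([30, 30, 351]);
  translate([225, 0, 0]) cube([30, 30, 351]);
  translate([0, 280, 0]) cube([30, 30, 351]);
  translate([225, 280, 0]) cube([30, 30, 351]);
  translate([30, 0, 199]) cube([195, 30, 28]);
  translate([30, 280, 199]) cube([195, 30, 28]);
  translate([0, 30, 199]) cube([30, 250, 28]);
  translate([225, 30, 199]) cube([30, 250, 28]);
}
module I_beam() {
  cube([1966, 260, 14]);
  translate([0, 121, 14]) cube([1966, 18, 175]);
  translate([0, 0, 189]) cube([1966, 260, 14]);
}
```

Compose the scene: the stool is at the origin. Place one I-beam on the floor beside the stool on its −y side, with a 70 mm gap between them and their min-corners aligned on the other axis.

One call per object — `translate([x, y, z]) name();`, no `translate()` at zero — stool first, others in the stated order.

stool();
translate([0, -330, 0]) I_beam();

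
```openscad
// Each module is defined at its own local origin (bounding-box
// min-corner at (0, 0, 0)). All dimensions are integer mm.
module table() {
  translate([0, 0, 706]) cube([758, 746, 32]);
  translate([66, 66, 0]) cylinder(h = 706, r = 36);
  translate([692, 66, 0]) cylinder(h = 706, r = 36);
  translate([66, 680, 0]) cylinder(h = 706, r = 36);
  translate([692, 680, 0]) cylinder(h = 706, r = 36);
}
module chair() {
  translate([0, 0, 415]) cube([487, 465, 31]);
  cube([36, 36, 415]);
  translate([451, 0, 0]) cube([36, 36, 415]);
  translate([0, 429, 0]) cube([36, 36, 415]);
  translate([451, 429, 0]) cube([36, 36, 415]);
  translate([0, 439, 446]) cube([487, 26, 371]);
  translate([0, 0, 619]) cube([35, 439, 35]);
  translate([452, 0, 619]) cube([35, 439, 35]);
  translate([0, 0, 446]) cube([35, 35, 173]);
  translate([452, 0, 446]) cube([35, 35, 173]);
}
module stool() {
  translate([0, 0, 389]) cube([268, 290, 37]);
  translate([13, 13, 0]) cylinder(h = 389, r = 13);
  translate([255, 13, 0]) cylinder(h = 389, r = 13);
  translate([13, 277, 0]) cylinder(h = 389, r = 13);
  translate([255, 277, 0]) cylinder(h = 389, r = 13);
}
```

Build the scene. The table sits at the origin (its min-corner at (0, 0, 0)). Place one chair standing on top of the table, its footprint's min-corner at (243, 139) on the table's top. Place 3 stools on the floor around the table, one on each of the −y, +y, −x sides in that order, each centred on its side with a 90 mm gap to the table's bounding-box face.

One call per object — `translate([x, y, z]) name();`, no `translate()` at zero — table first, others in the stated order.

table();
translate([243, 139, 738]) chair();
translate([245, -380, 0]) stool();
translate([245, 836, 0]) stool();
translate([-358, 228, 0]) stool();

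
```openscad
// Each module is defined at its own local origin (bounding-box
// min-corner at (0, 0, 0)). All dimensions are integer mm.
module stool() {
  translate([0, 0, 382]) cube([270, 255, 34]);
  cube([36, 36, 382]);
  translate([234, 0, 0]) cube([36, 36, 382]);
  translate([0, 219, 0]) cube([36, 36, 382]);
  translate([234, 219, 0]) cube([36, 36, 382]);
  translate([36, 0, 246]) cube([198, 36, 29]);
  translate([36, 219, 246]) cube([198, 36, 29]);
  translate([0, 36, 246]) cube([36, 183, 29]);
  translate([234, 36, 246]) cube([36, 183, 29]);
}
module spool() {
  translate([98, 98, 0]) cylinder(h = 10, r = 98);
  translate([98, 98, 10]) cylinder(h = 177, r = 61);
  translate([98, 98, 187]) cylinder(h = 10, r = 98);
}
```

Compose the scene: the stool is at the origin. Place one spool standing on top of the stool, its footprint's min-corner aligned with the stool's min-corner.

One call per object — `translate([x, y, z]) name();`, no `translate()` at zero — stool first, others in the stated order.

stool();
translate([0, 0, 416]) spool();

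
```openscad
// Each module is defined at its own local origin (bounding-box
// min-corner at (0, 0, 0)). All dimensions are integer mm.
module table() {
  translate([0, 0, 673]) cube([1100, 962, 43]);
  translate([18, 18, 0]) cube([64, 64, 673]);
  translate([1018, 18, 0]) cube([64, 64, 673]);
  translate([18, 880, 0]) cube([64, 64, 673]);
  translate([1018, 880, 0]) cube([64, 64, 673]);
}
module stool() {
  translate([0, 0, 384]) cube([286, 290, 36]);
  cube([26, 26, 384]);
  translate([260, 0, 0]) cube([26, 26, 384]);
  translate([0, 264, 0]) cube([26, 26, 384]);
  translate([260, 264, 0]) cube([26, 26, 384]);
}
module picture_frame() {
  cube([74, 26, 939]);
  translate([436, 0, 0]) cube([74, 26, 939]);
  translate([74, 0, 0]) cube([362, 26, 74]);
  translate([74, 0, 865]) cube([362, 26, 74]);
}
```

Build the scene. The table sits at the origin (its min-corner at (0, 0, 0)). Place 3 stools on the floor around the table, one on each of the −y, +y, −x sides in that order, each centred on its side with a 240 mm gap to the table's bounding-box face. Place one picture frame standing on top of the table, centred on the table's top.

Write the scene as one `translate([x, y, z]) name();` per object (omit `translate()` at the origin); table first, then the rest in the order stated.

table();
translate([407, -530, 0]) stool();
translate([407, 1202, 0]) stool();
translate([-526, 336, 0]) stool();
translate([295, 468, 716]) picture_frame();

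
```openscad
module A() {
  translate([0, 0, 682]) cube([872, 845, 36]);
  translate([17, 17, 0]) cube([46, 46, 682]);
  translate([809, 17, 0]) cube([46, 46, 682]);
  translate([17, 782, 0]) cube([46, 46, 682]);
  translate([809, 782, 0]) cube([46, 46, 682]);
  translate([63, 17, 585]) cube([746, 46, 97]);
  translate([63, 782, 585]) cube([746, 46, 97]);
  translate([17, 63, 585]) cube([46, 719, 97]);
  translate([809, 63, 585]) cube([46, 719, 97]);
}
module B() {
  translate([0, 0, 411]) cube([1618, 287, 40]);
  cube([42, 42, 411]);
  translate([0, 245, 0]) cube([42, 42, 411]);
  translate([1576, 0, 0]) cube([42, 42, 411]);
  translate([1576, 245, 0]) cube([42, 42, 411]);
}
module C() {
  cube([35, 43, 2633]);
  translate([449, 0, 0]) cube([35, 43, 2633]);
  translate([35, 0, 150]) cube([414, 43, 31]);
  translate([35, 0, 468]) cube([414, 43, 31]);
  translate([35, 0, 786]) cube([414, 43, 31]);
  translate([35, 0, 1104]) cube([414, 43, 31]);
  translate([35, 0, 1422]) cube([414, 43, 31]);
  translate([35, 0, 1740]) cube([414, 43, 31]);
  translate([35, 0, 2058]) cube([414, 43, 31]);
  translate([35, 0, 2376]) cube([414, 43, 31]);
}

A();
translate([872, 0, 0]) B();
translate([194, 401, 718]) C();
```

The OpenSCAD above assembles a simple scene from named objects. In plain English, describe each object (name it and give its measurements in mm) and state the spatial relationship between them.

A is a table: top 872 mm (x) × 845 mm (y), 36 mm thick, upper face at z = 718 mm, on four 46×46 mm square legs, each inset 17 mm from the nearest pair of top edges, running from z = 0 to the bottom of the top. Four apron rails, 46 mm thick and 97 mm tall, run between adjacent legs with their top edges flush with the underside of the top and their outer faces flush with the legs' outer faces.

B is a bench: a 1618×287 mm seat slab, 40 mm thick, top at z = 451 mm, on four 42×42 mm square legs flush with the seat corners and standing on z = 0.

C is a straight ladder. Two 35×43 mm vertical rails, 2633 mm tall, stand 484 mm apart (outside-to-outside) with their front faces coplanar on the −y side. 8 rungs, each 43 mm deep and 31 mm tall, span between the inner faces of the rails, front faces flush with the rails. The lowest rung's underside is at z = 150 mm and rungs are spaced 318 mm apart (underside to underside).

The bench is against the table's +x side, with their −y faces flush. The ladder is on top of the table, centred.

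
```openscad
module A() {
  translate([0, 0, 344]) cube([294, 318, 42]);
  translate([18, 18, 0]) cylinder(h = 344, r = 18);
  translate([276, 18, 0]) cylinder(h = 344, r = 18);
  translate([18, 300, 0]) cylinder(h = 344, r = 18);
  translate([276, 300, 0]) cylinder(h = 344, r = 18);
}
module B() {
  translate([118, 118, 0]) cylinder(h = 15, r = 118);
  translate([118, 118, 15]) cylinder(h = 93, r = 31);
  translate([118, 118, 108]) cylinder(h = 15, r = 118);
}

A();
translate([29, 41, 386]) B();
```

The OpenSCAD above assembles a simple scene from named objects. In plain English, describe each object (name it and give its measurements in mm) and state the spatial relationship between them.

A is a four-legged stool. The seat is a 294×318×42 mm slab whose top surface is at z = 386 mm; four round legs, each 36 mm in diameter, run from the floor (z = 0) to the underside of the seat, each leg's axis is inset half a diameter from the nearest pair of seat edges (so the leg's bounding box is flush with the corner).

B is a spool: two coaxial disc flanges of radius 118 mm and thickness 15 mm, joined by a core cylinder of radius 31 mm and height 93 mm. The lower flange rests on z = 0 and the three cylinders share a vertical axis.

The spool is on top of the stool, centred.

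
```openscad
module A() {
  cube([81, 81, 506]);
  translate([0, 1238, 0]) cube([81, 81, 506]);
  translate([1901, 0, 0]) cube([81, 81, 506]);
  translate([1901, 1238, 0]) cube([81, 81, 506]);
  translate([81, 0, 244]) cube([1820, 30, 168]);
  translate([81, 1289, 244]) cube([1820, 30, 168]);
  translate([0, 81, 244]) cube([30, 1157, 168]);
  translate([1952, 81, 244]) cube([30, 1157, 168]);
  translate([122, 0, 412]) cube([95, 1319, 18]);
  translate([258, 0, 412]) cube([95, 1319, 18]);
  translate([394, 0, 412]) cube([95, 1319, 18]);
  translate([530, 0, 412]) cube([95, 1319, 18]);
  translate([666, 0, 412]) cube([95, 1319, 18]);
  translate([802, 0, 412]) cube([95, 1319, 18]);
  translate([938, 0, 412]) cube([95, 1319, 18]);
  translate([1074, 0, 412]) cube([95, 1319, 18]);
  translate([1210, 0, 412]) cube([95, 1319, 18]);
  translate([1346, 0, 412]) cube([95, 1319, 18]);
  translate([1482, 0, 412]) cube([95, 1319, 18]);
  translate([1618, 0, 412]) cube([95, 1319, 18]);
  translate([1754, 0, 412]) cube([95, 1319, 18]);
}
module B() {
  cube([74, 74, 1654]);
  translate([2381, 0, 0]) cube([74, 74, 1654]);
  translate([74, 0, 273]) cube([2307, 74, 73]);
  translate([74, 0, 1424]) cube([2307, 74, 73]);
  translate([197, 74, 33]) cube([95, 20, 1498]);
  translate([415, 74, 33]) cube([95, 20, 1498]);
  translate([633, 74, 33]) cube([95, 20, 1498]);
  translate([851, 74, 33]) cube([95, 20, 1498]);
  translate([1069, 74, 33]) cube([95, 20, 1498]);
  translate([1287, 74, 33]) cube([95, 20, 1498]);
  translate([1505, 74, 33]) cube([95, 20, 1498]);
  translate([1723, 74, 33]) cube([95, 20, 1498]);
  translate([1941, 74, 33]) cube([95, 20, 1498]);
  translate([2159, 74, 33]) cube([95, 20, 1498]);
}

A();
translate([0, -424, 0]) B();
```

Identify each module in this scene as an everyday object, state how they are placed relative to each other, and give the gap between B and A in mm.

The fence section's nearest face is 330 mm from the bed frame's −y face.

A is a bed frame. B is a fence section. The fence section is on the floor beside the bed frame on its −y side. The gap between the fence section and the bed frame is 330 mm.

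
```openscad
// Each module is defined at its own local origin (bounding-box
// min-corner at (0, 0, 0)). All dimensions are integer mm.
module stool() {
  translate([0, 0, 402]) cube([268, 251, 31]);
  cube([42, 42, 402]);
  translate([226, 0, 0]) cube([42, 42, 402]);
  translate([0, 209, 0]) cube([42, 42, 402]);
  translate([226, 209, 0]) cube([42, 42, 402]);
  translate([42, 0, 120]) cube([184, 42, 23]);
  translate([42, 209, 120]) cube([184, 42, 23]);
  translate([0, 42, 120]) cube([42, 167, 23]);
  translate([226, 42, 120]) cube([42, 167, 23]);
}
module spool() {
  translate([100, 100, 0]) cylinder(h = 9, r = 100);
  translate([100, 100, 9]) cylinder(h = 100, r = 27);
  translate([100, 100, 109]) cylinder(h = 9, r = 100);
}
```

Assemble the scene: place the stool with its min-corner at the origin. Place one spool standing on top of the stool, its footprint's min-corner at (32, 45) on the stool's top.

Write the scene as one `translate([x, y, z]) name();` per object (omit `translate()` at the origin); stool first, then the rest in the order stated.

stool();
translate([32, 45, 433]) spool();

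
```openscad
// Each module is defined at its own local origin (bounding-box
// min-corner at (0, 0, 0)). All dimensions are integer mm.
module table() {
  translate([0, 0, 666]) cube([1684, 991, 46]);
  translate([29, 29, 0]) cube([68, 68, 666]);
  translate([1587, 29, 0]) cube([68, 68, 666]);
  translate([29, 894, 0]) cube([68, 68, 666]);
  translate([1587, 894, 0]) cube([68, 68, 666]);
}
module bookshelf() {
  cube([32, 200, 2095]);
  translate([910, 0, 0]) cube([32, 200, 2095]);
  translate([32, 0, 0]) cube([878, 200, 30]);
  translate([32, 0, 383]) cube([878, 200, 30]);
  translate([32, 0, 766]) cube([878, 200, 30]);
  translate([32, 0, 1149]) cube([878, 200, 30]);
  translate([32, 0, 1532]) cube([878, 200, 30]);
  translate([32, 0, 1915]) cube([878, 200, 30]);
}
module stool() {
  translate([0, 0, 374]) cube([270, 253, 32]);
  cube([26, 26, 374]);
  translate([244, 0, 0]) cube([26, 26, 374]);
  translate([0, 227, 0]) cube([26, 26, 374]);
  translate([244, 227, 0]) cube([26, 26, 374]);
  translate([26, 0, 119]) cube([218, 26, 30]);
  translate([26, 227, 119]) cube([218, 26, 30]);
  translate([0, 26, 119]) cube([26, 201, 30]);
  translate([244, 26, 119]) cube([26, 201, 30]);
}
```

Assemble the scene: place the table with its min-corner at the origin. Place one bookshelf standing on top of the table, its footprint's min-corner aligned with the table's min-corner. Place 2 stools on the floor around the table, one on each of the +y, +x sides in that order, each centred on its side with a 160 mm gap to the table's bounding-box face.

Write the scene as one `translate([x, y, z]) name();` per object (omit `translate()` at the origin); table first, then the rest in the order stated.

table();
translate([0, 0, 712]) bookshelf();
translate([707, 1151, 0]) stool();
translate([1844, 369, 0]) stool();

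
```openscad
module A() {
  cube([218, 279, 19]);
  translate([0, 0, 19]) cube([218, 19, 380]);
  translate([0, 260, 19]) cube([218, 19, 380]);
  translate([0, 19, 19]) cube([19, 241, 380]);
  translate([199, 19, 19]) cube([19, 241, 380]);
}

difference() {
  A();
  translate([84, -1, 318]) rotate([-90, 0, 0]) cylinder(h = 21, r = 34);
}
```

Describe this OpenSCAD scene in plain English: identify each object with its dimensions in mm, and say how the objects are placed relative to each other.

A is an open-topped rectangular box: outside dimensions 218×279×399 mm, with a uniform wall and base thickness of 19 mm. The base is a full 218×279 slab on the floor; four walls sit on top of the base. The front and back walls (the −y and +y sides) span the full width; the two side walls fit between them.

The open box has a circular hole of radius 34 mm through its front wall, centred at (x = 84, z = 318).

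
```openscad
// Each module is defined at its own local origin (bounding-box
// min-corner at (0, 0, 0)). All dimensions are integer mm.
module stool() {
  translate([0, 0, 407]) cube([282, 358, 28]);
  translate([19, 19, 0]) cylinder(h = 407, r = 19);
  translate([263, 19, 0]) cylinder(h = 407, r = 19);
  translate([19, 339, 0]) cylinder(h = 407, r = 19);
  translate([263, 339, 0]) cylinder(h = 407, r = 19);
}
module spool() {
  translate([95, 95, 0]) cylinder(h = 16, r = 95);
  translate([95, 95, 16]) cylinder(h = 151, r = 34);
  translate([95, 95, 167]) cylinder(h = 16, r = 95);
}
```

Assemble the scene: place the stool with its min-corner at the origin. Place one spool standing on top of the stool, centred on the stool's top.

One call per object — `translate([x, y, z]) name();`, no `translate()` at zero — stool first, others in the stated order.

stool();
translate([46, 84, 435]) spool();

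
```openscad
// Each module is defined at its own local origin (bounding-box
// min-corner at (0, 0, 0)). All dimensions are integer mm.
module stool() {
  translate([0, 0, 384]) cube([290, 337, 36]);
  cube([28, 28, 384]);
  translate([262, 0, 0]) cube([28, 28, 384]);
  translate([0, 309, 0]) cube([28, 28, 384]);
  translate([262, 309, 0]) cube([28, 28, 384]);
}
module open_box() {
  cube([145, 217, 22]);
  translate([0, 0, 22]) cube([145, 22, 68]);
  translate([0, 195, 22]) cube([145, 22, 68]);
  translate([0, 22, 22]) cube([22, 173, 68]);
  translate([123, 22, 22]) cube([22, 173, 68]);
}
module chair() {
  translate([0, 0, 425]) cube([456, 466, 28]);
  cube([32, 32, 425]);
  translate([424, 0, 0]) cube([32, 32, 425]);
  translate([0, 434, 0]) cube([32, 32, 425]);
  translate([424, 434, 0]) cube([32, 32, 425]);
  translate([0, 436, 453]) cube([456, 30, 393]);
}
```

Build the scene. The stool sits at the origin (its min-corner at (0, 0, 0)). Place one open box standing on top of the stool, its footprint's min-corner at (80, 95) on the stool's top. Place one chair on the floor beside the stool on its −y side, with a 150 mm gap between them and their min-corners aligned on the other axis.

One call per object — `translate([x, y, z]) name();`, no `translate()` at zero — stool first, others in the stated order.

stool();
translate([80, 95, 420]) open_box();
translate([0, -616, 0]) chair();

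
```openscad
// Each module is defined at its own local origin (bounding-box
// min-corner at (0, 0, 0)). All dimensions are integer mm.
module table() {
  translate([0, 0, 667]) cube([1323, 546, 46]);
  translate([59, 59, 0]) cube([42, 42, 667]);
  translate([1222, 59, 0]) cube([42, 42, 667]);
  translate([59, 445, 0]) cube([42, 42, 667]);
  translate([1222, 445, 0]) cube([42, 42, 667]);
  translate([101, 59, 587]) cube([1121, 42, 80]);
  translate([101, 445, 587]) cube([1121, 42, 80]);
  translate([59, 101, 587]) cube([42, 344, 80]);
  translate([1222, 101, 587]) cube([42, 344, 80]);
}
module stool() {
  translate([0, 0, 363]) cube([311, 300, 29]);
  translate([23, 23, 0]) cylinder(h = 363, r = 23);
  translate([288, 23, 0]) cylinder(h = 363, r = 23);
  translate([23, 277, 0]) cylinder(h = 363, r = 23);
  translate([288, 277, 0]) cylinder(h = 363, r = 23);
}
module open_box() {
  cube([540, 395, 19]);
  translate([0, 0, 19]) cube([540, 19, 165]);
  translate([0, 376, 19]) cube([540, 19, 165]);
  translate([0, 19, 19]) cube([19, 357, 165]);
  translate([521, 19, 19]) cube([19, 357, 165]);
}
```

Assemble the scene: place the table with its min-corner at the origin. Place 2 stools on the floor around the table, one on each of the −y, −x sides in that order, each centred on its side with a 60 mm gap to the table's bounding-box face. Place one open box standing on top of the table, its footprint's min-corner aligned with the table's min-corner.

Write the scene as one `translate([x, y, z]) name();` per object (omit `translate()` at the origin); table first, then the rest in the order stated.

table();
translate([506, -360, 0]) stool();
translate([-371, 123, 0]) stool();
translate([0, 0, 713]) open_box();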